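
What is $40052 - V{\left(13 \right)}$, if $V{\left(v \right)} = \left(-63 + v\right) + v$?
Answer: $40089$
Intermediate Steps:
$V{\left(v \right)} = -63 + 2 v$
$40052 - V{\left(13 \right)} = 40052 - \left(-63 + 2 \cdot 13\right) = 40052 - \left(-63 + 26\right) = 40052 - -37 = 40052 + 37 = 40089$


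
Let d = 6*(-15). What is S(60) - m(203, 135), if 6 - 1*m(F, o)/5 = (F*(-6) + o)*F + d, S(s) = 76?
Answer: -1099649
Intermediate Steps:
d = -90
m(F, o) = 480 - 5*F*(o - 6*F) (m(F, o) = 30 - 5*((F*(-6) + o)*F - 90) = 30 - 5*((-6*F + o)*F - 90) = 30 - 5*((o - 6*F)*F - 90) = 30 - 5*(F*(o - 6*F) - 90) = 30 - 5*(-90 + F*(o - 6*F)) = 30 + (450 - 5*F*(o - 6*F)) = 480 - 5*F*(o - 6*F))
S(60) - m(203, 135) = 76 - (480 + 30*203² - 5*203*135) = 76 - (480 + 30*41209 - 137025) = 76 - (480 + 1236270 - 137025) = 76 - 1*1099725 = 76 - 1099725 = -1099649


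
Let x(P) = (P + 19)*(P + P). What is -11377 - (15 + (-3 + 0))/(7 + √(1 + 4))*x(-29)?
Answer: -137327/11 + 1740*√5/11 ≈ -12131.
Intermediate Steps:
x(P) = 2*P*(19 + P) (x(P) = (19 + P)*(2*P) = 2*P*(19 + P))
-11377 - (15 + (-3 + 0))/(7 + √(1 + 4))*x(-29) = -11377 - (15 + (-3 + 0))/(7 + √(1 + 4))*2*(-29)*(19 - 29) = -11377 - (15 - 3)/(7 + √5)*2*(-29)*(-10) = -11377 - 12/(7 + √5)*580 = -11377 - 6960/(7 + √5)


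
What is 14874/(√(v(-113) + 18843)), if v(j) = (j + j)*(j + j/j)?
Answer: 14874*√44155/44155 ≈ 70.784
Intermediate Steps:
v(j) = 2*j*(1 + j) (v(j) = (2*j)*(j + 1) = (2*j)*(1 + j) = 2*j*(1 + j))
14874/(√(v(-113) + 18843)) = 14874/(√(2*(-113)*(1 - 113) + 18843)) = 14874/(√(2*(-113)*(-112) + 18843)) = 14874/(√(25312 + 18843)) = 14874/(√44155) = 14874*(√44155/44155) = 14874*√44155/44155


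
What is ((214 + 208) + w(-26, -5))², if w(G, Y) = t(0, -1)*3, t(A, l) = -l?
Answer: 180625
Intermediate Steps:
w(G, Y) = 3 (w(G, Y) = -1*(-1)*3 = 1*3 = 3)
((214 + 208) + w(-26, -5))² = ((214 + 208) + 3)² = (422 + 3)² = 425² = 180625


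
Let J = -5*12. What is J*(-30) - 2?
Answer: 1798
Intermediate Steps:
J = -60
J*(-30) - 2 = -60*(-30) - 2 = 1800 - 2 = 1798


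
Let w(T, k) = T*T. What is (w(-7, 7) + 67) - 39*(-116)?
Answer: 4640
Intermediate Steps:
w(T, k) = T²
(w(-7, 7) + 67) - 39*(-116) = ((-7)² + 67) - 39*(-116) = (49 + 67) + 4524 = 116 + 4524 = 4640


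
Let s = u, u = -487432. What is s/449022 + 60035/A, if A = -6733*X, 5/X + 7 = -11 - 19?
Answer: 98100092521/1511632563 ≈ 64.897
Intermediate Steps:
s = -487432
X = -5/37 (X = 5/(-7 + (-11 - 19)) = 5/(-7 - 30) = 5/(-37) = 5*(-1/37) = -5/37 ≈ -0.13514)
A = 33665/37 (A = -6733*(-5/37) = 33665/37 ≈ 909.87)
s/449022 + 60035/A = -487432/449022 + 60035/(33665/37) = -487432*1/449022 + 60035*(37/33665) = -243716/224511 + 444259/6733 = 98100092521/1511632563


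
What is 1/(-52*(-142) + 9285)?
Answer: 1/16669 ≈ 5.9992e-5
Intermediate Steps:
1/(-52*(-142) + 9285) = 1/(7384 + 9285) = 1/16669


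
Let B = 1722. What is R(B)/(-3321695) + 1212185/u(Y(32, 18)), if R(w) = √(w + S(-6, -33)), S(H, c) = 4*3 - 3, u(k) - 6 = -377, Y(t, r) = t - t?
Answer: -1212185/371 - √1731/3321695 ≈ -3267.3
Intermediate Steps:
Y(t, r) = 0
u(k) = -371 (u(k) = 6 - 377 = -371)
S(H, c) = 9 (S(H, c) = 12 - 3 = 9)
R(w) = √(9 + w) (R(w) = √(w + 9) = √(9 + w))
R(B)/(-3321695) + 1212185/u(Y(32, 18)) = √(9 + 1722)/(-3321695) + 1212185/(-371) = √1731*(-1/3321695) + 1212185*(-1/371) = -√1731/3321695 - 1212185/371 = -1212185/371 - √1731/3321695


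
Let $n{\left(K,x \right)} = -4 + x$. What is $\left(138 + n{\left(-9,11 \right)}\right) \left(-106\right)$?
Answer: $-15370$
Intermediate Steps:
$\left(138 + n{\left(-9,11 \right)}\right) \left(-106\right) = \left(138 + \left(-4 + 11\right)\right) \left(-106\right) = \left(138 + 7\right) \left(-106\right) = 145 \left(-106\right) = -15370$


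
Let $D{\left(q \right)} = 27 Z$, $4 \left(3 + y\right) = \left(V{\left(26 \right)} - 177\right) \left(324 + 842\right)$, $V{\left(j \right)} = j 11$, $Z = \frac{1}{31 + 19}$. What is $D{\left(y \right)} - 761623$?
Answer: $- \frac{38081123}{50} \approx -7.6162 \cdot 10^{5}$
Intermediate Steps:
$Z = \frac{1}{50} \approx 0.02$
$V{\left(j \right)} = 11 j$
$y = \frac{63541}{2}$ ($y = -3 + \frac{\left(11 \cdot 26 - 177\right) \left(324 + 842\right)}{4} = -3 + \frac{\left(286 - 177\right) 1166}{4} = -3 + \frac{109 \cdot 1166}{4} = -3 + \frac{1}{4} \cdot 127094 = -3 + \frac{63547}{2} = \frac{63541}{2} \approx 31771.0$)
$D{\left(q \right)} = \frac{27}{50}$ ($D{\left(q \right)} = 27 \cdot \frac{1}{50} = \frac{27}{50}$)
$D{\left(y \right)} - 761623 = \frac{27}{50} - 761623 = - \frac{38081123}{50}$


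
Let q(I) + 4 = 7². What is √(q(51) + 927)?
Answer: 18*√3 ≈ 31.177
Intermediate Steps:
q(I) = 45 (q(I) = -4 + 7² = -4 + 49 = 45)
√(q(51) + 927) = √(45 + 927) = √972 = 18*√3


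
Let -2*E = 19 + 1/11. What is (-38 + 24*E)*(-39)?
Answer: 114582/11 ≈ 10417.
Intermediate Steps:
E = -105/11 (E = -(19 + 1/11)/2 = -½*210/11 = -105/11 ≈ -9.5455)
(-38 + 24*E)*(-39) = (-38 + 24*(-105/11))*(-39) = (-38 - 2520/11)*(-39) = -2938/11*(-39) = 114582/11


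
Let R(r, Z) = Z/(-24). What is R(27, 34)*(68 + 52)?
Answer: -170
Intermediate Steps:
R(r, Z) = -Z/24 (R(r, Z) = Z*(-1/24) = -Z/24)
R(27, 34)*(68 + 52) = (-1/24*34)*(68 + 52) = -17/12*120 = -170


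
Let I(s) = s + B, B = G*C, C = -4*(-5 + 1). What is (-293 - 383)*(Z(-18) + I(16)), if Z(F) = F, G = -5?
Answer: 55432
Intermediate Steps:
C = 16 (C = -4*(-4) = 16)
B = -80 (B = -5*16 = -80)
I(s) = -80 + s (I(s) = s - 80 = -80 + s)
(-293 - 383)*(Z(-18) + I(16)) = (-293 - 383)*(-18 + (-80 + 16)) = -676*(-18 - 64) = -676*(-82) = 55432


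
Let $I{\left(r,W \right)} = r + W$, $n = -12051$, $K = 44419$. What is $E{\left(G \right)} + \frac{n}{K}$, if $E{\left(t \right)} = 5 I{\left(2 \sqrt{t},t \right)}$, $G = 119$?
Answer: $\frac{26417254}{44419} + 10 \sqrt{119} \approx 703.82$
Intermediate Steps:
$I{\left(r,W \right)} = W + r$
$E{\left(t \right)} = 5 t + 10 \sqrt{t}$ ($E{\left(t \right)} = 5 \left(t + 2 \sqrt{t}\right) = 5 t + 10 \sqrt{t}$)
$E{\left(G \right)} + \frac{n}{K} = \left(5 \cdot 119 + 10 \sqrt{119}\right) - \frac{12051}{44419} = \left(595 + 10 \sqrt{119}\right) - \frac{12051}{44419} = \frac{26417254}{44419} + 10 \sqrt{119}$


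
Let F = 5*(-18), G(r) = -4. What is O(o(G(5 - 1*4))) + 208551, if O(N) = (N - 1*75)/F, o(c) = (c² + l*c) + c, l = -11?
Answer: 18769609/90 ≈ 2.0855e+5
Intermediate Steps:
o(c) = c² - 10*c (o(c) = (c² - 11*c) + c = c² - 10*c)
F = -90
O(N) = ⅚ - N/90 (O(N) = (N - 1*75)/(-90) = (N - 75)*(-1/90) = (-75 + N)*(-1/90) = ⅚ - N/90)
O(o(G(5 - 1*4))) + 208551 = (⅚ - (-2)*(-10 - 4)/45) + 208551 = (⅚ - (-2)*(-14)/45) + 208551 = (⅚ - 1/90*56) + 208551 = (⅚ - 28/45) + 208551 = 19/90 + 208551 = 18769609/90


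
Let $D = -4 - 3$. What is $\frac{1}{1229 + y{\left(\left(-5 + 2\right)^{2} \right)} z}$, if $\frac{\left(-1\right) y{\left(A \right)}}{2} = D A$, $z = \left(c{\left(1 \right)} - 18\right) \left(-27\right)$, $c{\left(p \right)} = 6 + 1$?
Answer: $\frac{1}{38651} \approx 2.5873 \cdot 10^{-5}$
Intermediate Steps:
$c{\left(p \right)} = 7$
$D = -7$ ($D = -4 - 3 = -7$)
$z = 297$ ($z = \left(7 - 18\right) \left(-27\right) = \left(-11\right) \left(-27\right) = 297$)
$y{\left(A \right)} = 14 A$ ($y{\left(A \right)} = - 2 \left(- 7 A\right) = 14 A$)
$\frac{1}{1229 + y{\left(\left(-5 + 2\right)^{2} \right)} z} = \frac{1}{1229 + 14 \left(-5 + 2\right)^{2} \cdot 297} = \frac{1}{1229 + 14 \left(-3\right)^{2} \cdot 297} = \frac{1}{1229 + 14 \cdot 9 \cdot 297} = \frac{1}{1229 + 126 \cdot 297} = \frac{1}{1229 + 37422} = \frac{1}{38651}$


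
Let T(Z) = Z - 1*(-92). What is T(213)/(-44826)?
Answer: -305/44826 ≈ -0.0068041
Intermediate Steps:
T(Z) = 92 + Z (T(Z) = Z + 92 = 92 + Z)
T(213)/(-44826) = (92 + 213)/(-44826) = 305*(-1/44826) = -305/44826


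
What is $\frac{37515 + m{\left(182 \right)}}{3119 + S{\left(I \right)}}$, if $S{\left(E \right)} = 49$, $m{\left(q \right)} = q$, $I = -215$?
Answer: $\frac{3427}{288} \approx 11.899$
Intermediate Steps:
$\frac{37515 + m{\left(182 \right)}}{3119 + S{\left(I \right)}} = \frac{37515 + 182}{3119 + 49} = \frac{37697}{3168} = 37697 \cdot \frac{1}{3168} = \frac{3427}{288}$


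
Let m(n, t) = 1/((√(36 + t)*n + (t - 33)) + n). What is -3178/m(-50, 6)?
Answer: 244706 + 158900*√42 ≈ 1.2745e+6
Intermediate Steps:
m(n, t) = 1/(-33 + n + t + n*√(36 + t)) (m(n, t) = 1/((n*√(36 + t) + (-33 + t)) + n) = 1/((-33 + t + n*√(36 + t)) + n) = 1/(-33 + n + t + n*√(36 + t)))
-3178/m(-50, 6) = -(-244706 - 158900*√(36 + 6)) = -(-244706 - 158900*√42) = -3178*(-77 - 50*√42) = 244706 + 158900*√42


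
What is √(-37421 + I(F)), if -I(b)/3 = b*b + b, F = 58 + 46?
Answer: I*√70181 ≈ 264.92*I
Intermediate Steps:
F = 104
I(b) = -3*b - 3*b² (I(b) = -3*(b*b + b) = -3*(b² + b) = -3*(b + b²) = -3*b - 3*b²)
√(-37421 + I(F)) = √(-37421 - 3*104*(1 + 104)) = √(-37421 - 3*104*105) = √(-37421 - 32760) = √(-70181) = I*√70181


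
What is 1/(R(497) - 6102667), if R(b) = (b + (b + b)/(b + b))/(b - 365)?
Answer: -22/134258591 ≈ -1.6386e-7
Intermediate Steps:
R(b) = (1 + b)/(-365 + b) (R(b) = (b + (2*b)/((2*b)))/(-365 + b) = (b + (2*b)*(1/(2*b)))/(-365 + b) = (b + 1)/(-365 + b) = (1 + b)/(-365 + b))
1/(R(497) - 6102667) = 1/((1 + 497)/(-365 + 497) - 6102667) = 1/(498/132 - 6102667) = 1/((1/132)*498 - 6102667) = 1/(83/22 - 6102667) = 1/(-134258591/22) = -22/134258591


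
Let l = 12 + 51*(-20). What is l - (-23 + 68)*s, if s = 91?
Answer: -5103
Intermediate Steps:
l = -1008 (l = 12 - 1020 = -1008)
l - (-23 + 68)*s = -1008 - (-23 + 68)*91 = -1008 - 45*91 = -1008 - 1*4095 = -1008 - 4095 = -5103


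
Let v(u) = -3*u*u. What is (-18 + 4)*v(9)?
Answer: 3402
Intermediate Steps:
v(u) = -3*u²
(-18 + 4)*v(9) = (-18 + 4)*(-3*9²) = -(-42)*81 = -14*(-243) = 3402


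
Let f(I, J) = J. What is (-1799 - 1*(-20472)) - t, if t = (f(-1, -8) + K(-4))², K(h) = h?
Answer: 18529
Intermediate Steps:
t = 144 (t = (-8 - 4)² = (-12)² = 144)
(-1799 - 1*(-20472)) - t = (-1799 - 1*(-20472)) - 1*144 = (-1799 + 20472) - 144 = 18673 - 144 = 18529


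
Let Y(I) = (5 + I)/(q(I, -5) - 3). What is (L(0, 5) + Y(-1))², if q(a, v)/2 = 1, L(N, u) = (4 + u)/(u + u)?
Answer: 961/100 ≈ 9.6100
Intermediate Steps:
L(N, u) = (4 + u)/(2*u) (L(N, u) = (4 + u)/((2*u)) = (4 + u)*(1/(2*u)) = (4 + u)/(2*u))
q(a, v) = 2 (q(a, v) = 2*1 = 2)
Y(I) = -5 - I (Y(I) = (5 + I)/(2 - 3) = (5 + I)/(-1) = (5 + I)*(-1) = -5 - I)
(L(0, 5) + Y(-1))² = ((½)*(4 + 5)/5 + (-5 - 1*(-1)))² = ((½)*(⅕)*9 + (-5 + 1))² = (9/10 - 4)² = (-31/10)² = 961/100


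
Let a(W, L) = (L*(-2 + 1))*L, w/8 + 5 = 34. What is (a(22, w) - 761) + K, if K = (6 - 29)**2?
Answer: -54056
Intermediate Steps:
w = 232 (w = -40 + 8*34 = -40 + 272 = 232)
a(W, L) = -L**2 (a(W, L) = (L*(-1))*L = (-L)*L = -L**2)
K = 529 (K = (-23)**2 = 529)
(a(22, w) - 761) + K = (-1*232**2 - 761) + 529 = (-1*53824 - 761) + 529 = (-53824 - 761) + 529 = -54585 + 529 = -54056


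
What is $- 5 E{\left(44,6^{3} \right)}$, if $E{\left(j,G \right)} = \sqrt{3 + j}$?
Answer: $- 5 \sqrt{47} \approx -34.278$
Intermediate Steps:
$- 5 E{\left(44,6^{3} \right)} = - 5 \sqrt{3 + 44} = - 5 \sqrt{47}$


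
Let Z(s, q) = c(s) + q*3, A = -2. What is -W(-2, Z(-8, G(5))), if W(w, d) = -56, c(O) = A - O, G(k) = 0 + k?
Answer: 56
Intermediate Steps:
G(k) = k
c(O) = -2 - O
Z(s, q) = -2 - s + 3*q (Z(s, q) = (-2 - s) + q*3 = (-2 - s) + 3*q = -2 - s + 3*q)
-W(-2, Z(-8, G(5))) = -1*(-56) = 56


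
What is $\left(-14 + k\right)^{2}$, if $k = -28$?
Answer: $1764$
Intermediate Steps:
$\left(-14 + k\right)^{2} = \left(-14 - 28\right)^{2} = \left(-42\right)^{2} = 1764$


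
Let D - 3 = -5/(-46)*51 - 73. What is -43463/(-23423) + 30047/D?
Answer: -32245512731/69449195 ≈ -464.30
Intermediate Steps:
D = -2965/46 (D = 3 + (-5/(-46)*51 - 73) = 3 + (-5*(-1/46)*51 - 73) = 3 + ((5/46)*51 - 73) = 3 + (255/46 - 73) = 3 - 3103/46 = -2965/46 ≈ -64.457)
-43463/(-23423) + 30047/D = -43463/(-23423) + 30047/(-2965/46) = -43463*(-1/23423) + 30047*(-46/2965) = 43463/23423 - 1382162/2965 = -32245512731/69449195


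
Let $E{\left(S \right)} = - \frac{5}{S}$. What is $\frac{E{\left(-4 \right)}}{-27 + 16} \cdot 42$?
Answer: $- \frac{105}{22} \approx -4.7727$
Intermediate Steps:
$\frac{E{\left(-4 \right)}}{-27 + 16} \cdot 42 = \frac{\left(-5\right) \frac{1}{-4}}{-27 + 16} \cdot 42 = \frac{\left(-5\right) \left(- \frac{1}{4}\right)}{-11} \cdot 42 = \left(- \frac{1}{11}\right) \frac{5}{4} \cdot 42 = \left(- \frac{5}{44}\right) 42 = - \frac{105}{22}$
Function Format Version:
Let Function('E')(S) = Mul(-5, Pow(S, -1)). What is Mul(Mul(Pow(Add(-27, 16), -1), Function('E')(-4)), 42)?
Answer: Rational(-105, 22) ≈ -4.7727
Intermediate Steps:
Mul(Mul(Pow(Add(-27, 16), -1), Function('E')(-4)), 42) = Mul(Mul(Pow(Add(-27, 16), -1), Mul(-5, Pow(-4, -1))), 42) = Mul(Mul(Pow(-11, -1), Mul(-5, Rational(-1, 4))), 42) = Mul(Mul(Rational(-1, 11), Rational(5, 4)), 42) = Mul(Rational(-5, 44), 42) = Rational(-105, 22)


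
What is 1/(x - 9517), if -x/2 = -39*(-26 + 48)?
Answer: -1/7801 ≈ -0.00012819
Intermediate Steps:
x = 1716 (x = -(-78)*(-26 + 48) = -(-78)*22 = -2*(-858) = 1716)
1/(x - 9517) = 1/(1716 - 9517) = 1/(-7801) = -1/7801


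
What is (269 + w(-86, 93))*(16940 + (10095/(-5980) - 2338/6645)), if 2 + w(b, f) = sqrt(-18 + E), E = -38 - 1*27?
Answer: 11980564324433/2649140 + 134613082297*I*sqrt(83)/7947420 ≈ 4.5224e+6 + 1.5431e+5*I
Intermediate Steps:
E = -65 (E = -38 - 27 = -65)
w(b, f) = -2 + I*sqrt(83) (w(b, f) = -2 + sqrt(-18 - 65) = -2 + sqrt(-83) = -2 + I*sqrt(83))
(269 + w(-86, 93))*(16940 + (10095/(-5980) - 2338/6645)) = (269 + (-2 + I*sqrt(83)))*(16940 + (10095/(-5980) - 2338/6645)) = (267 + I*sqrt(83))*(16940 + (10095*(-1/5980) - 2338*1/6645)) = (267 + I*sqrt(83))*(16940 + (-2019/1196 - 2338/6645)) = (267 + I*sqrt(83))*(16940 - 16212503/7947420) = (267 + I*sqrt(83))*(134613082297/7947420) = 11980564324433/2649140 + 134613082297*I*sqrt(83)/7947420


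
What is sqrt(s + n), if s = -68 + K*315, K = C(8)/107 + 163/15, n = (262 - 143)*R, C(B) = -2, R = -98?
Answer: 3*I*sqrt(10574917)/107 ≈ 91.175*I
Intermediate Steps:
n = -11662 (n = (262 - 143)*(-98) = 119*(-98) = -11662)
K = 17411/1605 (K = -2/107 + 163/15 = 17411/1605 ≈ 10.848)
s = 358355/107 (s = -68 + (17411/1605)*315 = -68 + 365631/107 = 358355/107 ≈ 3349.1)
sqrt(s + n) = sqrt(358355/107 - 11662) = sqrt(-889479/107) = 3*I*sqrt(10574917)/107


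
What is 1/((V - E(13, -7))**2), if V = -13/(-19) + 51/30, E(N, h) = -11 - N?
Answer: 36100/25130169 ≈ 0.0014365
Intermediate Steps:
V = 453/190 (V = -13*(-1/19) + 51*(1/30) = 13/19 + 17/10 = 453/190 ≈ 2.3842)
1/((V - E(13, -7))**2) = 1/((453/190 - (-11 - 1*13))**2) = 1/((453/190 - (-11 - 13))**2) = 1/((453/190 - 1*(-24))**2) = 1/((453/190 + 24)**2) = 1/((5013/190)**2) = 1/(25130169/36100) = 36100/25130169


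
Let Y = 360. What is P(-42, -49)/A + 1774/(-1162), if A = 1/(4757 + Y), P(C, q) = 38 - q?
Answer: 258648112/581 ≈ 4.4518e+5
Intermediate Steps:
A = 1/5117 (A = 1/(4757 + 360) = 1/5117 ≈ 0.00019543)
P(-42, -49)/A + 1774/(-1162) = (38 - 1*(-49))/(1/5117) + 1774/(-1162) = (38 + 49)*5117 + 1774*(-1/1162) = 87*5117 - 887/581 = 445179 - 887/581 = 258648112/581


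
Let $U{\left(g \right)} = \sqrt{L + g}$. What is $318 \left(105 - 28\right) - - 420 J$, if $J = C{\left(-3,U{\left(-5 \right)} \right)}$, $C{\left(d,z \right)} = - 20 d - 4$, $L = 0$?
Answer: $48006$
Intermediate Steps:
$U{\left(g \right)} = \sqrt{g}$ ($U{\left(g \right)} = \sqrt{0 + g} = \sqrt{g}$)
$C{\left(d,z \right)} = -4 - 20 d$
$J = 56$ ($J = -4 - -60 = -4 + 60 = 56$)
$318 \left(105 - 28\right) - - 420 J = 318 \left(105 - 28\right) - \left(-420\right) 56 = 318 \cdot 77 - -23520 = 24486 + 23520 = 48006$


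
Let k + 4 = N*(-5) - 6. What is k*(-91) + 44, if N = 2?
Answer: 1864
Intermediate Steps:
k = -20 (k = -4 + (2*(-5) - 6) = -4 + (-10 - 6) = -4 - 16 = -20)
k*(-91) + 44 = -20*(-91) + 44 = 1820 + 44 = 1864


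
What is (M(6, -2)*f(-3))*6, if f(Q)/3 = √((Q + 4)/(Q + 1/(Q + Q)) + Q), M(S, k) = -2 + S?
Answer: 216*I*√133/19 ≈ 131.11*I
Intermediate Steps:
f(Q) = 3*√(Q + (4 + Q)/(Q + 1/(2*Q))) (f(Q) = 3*√((Q + 4)/(Q + 1/(Q + Q)) + Q) = 3*√((4 + Q)/(Q + 1/(2*Q)) + Q) = 3*√(Q + (4 + Q)/(Q + 1/(2*Q))))
(M(6, -2)*f(-3))*6 = ((-2 + 6)*(3*√(-3*(9 + 2*(-3) + 2*(-3)²)/(1 + 2*(-3)²))))*6 = (4*(3*√(-3*(9 - 6 + 2*9)/(1 + 2*9))))*6 = (4*(3*√(-3*(9 - 6 + 18)/(1 + 18))))*6 = (4*(3*√(-3*21/19)))*6 = (4*(3*√(-3*1/19*21)))*6 = (4*(3*√(-63/19)))*6 = (4*(3*(3*I*√133/19)))*6 = (4*(9*I*√133/19))*6 = (36*I*√133/19)*6 = 216*I*√133/19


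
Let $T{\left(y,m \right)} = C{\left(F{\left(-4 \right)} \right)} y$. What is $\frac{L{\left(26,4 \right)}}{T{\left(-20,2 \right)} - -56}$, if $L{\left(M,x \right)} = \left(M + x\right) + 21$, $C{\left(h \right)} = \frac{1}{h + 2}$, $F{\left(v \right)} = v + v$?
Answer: $\frac{153}{178} \approx 0.85955$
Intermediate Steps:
$F{\left(v \right)} = 2 v$
$C{\left(h \right)} = \frac{1}{2 + h}$
$T{\left(y,m \right)} = - \frac{y}{6}$ ($T{\left(y,m \right)} = \frac{y}{2 + 2 \left(-4\right)} = \frac{y}{2 - 8} = \frac{y}{-6} = - \frac{y}{6}$)
$L{\left(M,x \right)} = 21 + M + x$
$\frac{L{\left(26,4 \right)}}{T{\left(-20,2 \right)} - -56} = \frac{21 + 26 + 4}{\left(- \frac{1}{6}\right) \left(-20\right) - -56} = \frac{51}{\frac{10}{3} + 56} = \frac{51}{\frac{178}{3}} = 51 \cdot \frac{3}{178} = \frac{153}{178}$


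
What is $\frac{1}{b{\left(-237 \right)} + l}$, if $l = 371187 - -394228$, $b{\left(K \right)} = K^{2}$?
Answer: $\frac{1}{821584} \approx 1.2172 \cdot 10^{-6}$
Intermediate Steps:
$l = 765415$ ($l = 371187 + 394228 = 765415$)
$\frac{1}{b{\left(-237 \right)} + l} = \frac{1}{\left(-237\right)^{2} + 765415} = \frac{1}{56169 + 765415} = \frac{1}{821584}$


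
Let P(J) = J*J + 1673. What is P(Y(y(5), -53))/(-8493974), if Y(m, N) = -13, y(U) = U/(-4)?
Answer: -921/4246987 ≈ -0.00021686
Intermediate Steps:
y(U) = -U/4 (y(U) = U*(-1/4) = -U/4)
P(J) = 1673 + J**2 (P(J) = J**2 + 1673 = 1673 + J**2)
P(Y(y(5), -53))/(-8493974) = (1673 + (-13)**2)/(-8493974) = (1673 + 169)*(-1/8493974) = 1842*(-1/8493974) = -921/4246987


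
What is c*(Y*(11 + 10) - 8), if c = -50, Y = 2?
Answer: -1700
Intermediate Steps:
c*(Y*(11 + 10) - 8) = -50*(2*(11 + 10) - 8) = -50*(2*21 - 8) = -50*(42 - 8) = -50*34 = -1700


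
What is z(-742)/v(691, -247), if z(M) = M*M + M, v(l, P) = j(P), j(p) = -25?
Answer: -549822/25 ≈ -21993.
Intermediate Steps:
v(l, P) = -25
z(M) = M + M**2 (z(M) = M**2 + M = M + M**2)
z(-742)/v(691, -247) = -742*(1 - 742)/(-25) = -742*(-741)*(-1/25) = 549822*(-1/25) = -549822/25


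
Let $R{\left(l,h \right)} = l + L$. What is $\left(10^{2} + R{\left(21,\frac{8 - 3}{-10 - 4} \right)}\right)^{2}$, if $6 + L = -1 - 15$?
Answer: $9801$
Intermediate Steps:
$L = -22$ ($L = -6 - 16 = -22$)
$R{\left(l,h \right)} = -22 + l$ ($R{\left(l,h \right)} = l - 22 = -22 + l$)
$\left(10^{2} + R{\left(21,\frac{8 - 3}{-10 - 4} \right)}\right)^{2} = \left(10^{2} + \left(-22 + 21\right)\right)^{2} = \left(100 - 1\right)^{2} = 99^{2} = 9801$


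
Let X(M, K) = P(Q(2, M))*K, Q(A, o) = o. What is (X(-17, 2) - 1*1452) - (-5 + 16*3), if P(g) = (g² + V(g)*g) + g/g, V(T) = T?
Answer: -337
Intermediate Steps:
P(g) = 1 + 2*g² (P(g) = (g² + g*g) + g/g = (g² + g²) + 1 = 2*g² + 1 = 1 + 2*g²)
X(M, K) = K*(1 + 2*M²) (X(M, K) = (1 + 2*M²)*K = K*(1 + 2*M²))
(X(-17, 2) - 1*1452) - (-5 + 16*3) = (2*(1 + 2*(-17)²) - 1*1452) - (-5 + 16*3) = (2*(1 + 2*289) - 1452) - (-5 + 48) = (2*(1 + 578) - 1452) - 1*43 = (2*579 - 1452) - 43 = (1158 - 1452) - 43 = -294 - 43 = -337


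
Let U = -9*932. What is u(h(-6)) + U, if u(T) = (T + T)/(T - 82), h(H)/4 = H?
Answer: -444540/53 ≈ -8387.5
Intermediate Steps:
h(H) = 4*H
U = -8388
u(T) = 2*T/(-82 + T) (u(T) = (2*T)/(-82 + T) = 2*T/(-82 + T))
u(h(-6)) + U = 2*(4*(-6))/(-82 + 4*(-6)) - 8388 = 2*(-24)/(-82 - 24) - 8388 = 2*(-24)/(-106) - 8388 = 2*(-24)*(-1/106) - 8388 = 24/53 - 8388 = -444540/53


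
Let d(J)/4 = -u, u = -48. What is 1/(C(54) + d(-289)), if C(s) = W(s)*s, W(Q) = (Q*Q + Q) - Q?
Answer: 1/157656 ≈ 6.3429e-6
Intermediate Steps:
W(Q) = Q² (W(Q) = (Q² + Q) - Q = (Q + Q²) - Q = Q²)
C(s) = s³ (C(s) = s²*s = s³)
d(J) = 192 (d(J) = 4*(-1*(-48)) = 4*48 = 192)
1/(C(54) + d(-289)) = 1/(54³ + 192) = 1/(157464 + 192) = 1/157656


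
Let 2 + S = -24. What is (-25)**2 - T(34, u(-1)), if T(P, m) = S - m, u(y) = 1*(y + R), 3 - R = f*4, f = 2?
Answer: 645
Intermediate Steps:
S = -26 (S = -2 - 24 = -26)
R = -5 (R = 3 - 2*4 = 3 - 1*8 = 3 - 8 = -5)
u(y) = -5 + y (u(y) = 1*(y - 5) = 1*(-5 + y) = -5 + y)
T(P, m) = -26 - m
(-25)**2 - T(34, u(-1)) = (-25)**2 - (-26 - (-5 - 1)) = 625 - (-26 - 1*(-6)) = 625 - (-26 + 6) = 625 - 1*(-20) = 625 + 20 = 645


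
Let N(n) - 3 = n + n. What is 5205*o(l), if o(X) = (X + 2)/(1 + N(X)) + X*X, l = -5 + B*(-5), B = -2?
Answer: 265455/2 ≈ 1.3273e+5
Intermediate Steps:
N(n) = 3 + 2*n (N(n) = 3 + (n + n) = 3 + 2*n)
l = 5 (l = -5 - 2*(-5) = -5 + 10 = 5)
o(X) = X² + (2 + X)/(4 + 2*X) (o(X) = (X + 2)/(1 + (3 + 2*X)) + X*X = (2 + X)/(4 + 2*X) + X² = X² + (2 + X)/(4 + 2*X))
5205*o(l) = 5205*(½ + 5²) = 5205*(½ + 25) = 5205*(51/2) = 265455/2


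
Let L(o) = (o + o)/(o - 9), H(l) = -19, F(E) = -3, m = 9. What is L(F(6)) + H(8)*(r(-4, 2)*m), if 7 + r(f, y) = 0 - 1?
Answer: 2737/2 ≈ 1368.5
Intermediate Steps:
r(f, y) = -8 (r(f, y) = -7 + (0 - 1) = -7 - 1 = -8)
L(o) = 2*o/(-9 + o) (L(o) = (2*o)/(-9 + o) = 2*o/(-9 + o))
L(F(6)) + H(8)*(r(-4, 2)*m) = 2*(-3)/(-9 - 3) - (-152)*9 = 2*(-3)/(-12) - 19*(-72) = 2*(-3)*(-1/12) + 1368 = ½ + 1368 = 2737/2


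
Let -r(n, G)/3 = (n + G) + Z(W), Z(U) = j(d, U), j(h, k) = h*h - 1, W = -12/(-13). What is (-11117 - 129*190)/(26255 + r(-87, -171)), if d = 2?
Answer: -35627/27020 ≈ -1.3185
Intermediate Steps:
W = 12/13 (W = -12*(-1/13) = 12/13 ≈ 0.92308)
j(h, k) = -1 + h² (j(h, k) = h² - 1 = -1 + h²)
Z(U) = 3 (Z(U) = -1 + 2² = -1 + 4 = 3)
r(n, G) = -9 - 3*G - 3*n (r(n, G) = -3*((n + G) + 3) = -3*((G + n) + 3) = -3*(3 + G + n) = -9 - 3*G - 3*n)
(-11117 - 129*190)/(26255 + r(-87, -171)) = (-11117 - 129*190)/(26255 + (-9 - 3*(-171) - 3*(-87))) = (-11117 - 24510)/(26255 + (-9 + 513 + 261)) = -35627/(26255 + 765) = -35627/27020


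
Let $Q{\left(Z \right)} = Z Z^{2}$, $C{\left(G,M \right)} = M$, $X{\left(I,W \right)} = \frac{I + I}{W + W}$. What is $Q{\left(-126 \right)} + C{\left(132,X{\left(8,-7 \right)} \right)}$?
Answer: $- \frac{14002640}{7} \approx -2.0004 \cdot 10^{6}$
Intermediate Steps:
$X{\left(I,W \right)} = \frac{I}{W}$ ($X{\left(I,W \right)} = \frac{2 I}{2 W} = 2 I \frac{1}{2 W} = \frac{I}{W}$)
$Q{\left(Z \right)} = Z^{3}$
$Q{\left(-126 \right)} + C{\left(132,X{\left(8,-7 \right)} \right)} = \left(-126\right)^{3} + \frac{8}{-7} = -2000376 + 8 \left(- \frac{1}{7}\right) = -2000376 - \frac{8}{7} = - \frac{14002640}{7}$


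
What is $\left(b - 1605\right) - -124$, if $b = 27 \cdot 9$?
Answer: $-1238$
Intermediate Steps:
$b = 243$
$\left(b - 1605\right) - -124 = \left(243 - 1605\right) - -124 = \left(243 - 1605\right) + 124 = -1362 + 124 = -1238$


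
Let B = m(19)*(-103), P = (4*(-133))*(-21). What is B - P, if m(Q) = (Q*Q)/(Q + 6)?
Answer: -316483/25 ≈ -12659.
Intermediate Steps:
m(Q) = Q**2/(6 + Q)
P = 11172 (P = -532*(-21) = 11172)
B = -37183/25 (B = (19**2/(6 + 19))*(-103) = (361/25)*(-103) = -37183/25 ≈ -1487.3)
B - P = -37183/25 - 1*11172 = -37183/25 - 11172 = -316483/25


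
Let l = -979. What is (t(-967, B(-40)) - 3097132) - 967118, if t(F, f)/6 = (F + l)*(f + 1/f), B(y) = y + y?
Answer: -62600481/20 ≈ -3.1300e+6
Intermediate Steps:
B(y) = 2*y
t(F, f) = 6*(-979 + F)*(f + 1/f) (t(F, f) = 6*((F - 979)*(f + 1/f)) = 6*((-979 + F)*(f + 1/f)) = 6*(-979 + F)*(f + 1/f))
(t(-967, B(-40)) - 3097132) - 967118 = (6*(-979 - 967 + (2*(-40))**2*(-979 - 967))/((2*(-40))) - 3097132) - 967118 = (6*(-979 - 967 + (-80)**2*(-1946))/(-80) - 3097132) - 967118 = (6*(-1/80)*(-979 - 967 + 6400*(-1946)) - 3097132) - 967118 = (6*(-1/80)*(-979 - 967 - 12454400) - 3097132) - 967118 = (6*(-1/80)*(-12456346) - 3097132) - 967118 = (18684519/20 - 3097132) - 967118 = -43258121/20 - 967118 = -62600481/20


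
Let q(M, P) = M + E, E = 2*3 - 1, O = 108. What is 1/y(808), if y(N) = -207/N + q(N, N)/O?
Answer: 7272/52879 ≈ 0.13752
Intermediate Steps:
E = 5 (E = 6 - 1 = 5)
q(M, P) = 5 + M (q(M, P) = M + 5 = 5 + M)
y(N) = 5/108 - 207/N + N/108 (y(N) = -207/N + (5 + N)/108 = -207/N + (5 + N)*(1/108) = -207/N + (5/108 + N/108) = 5/108 - 207/N + N/108)
1/y(808) = 1/((1/108)*(-22356 + 808*(5 + 808))/808) = 1/((1/108)*(1/808)*(-22356 + 808*813)) = 1/((1/108)*(1/808)*(-22356 + 656904)) = 1/((1/108)*(1/808)*634548) = 1/(52879/7272) = 7272/52879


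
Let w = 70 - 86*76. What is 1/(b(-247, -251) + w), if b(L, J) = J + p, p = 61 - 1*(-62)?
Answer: -1/6594 ≈ -0.00015165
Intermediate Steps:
p = 123 (p = 61 + 62 = 123)
b(L, J) = 123 + J (b(L, J) = J + 123 = 123 + J)
w = -6466 (w = 70 - 6536 = -6466)
1/(b(-247, -251) + w) = 1/((123 - 251) - 6466) = 1/(-128 - 6466) = 1/(-6594) = -1/6594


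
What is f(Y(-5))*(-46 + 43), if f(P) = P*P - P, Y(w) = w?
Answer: -90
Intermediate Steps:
f(P) = P**2 - P
f(Y(-5))*(-46 + 43) = (-5*(-1 - 5))*(-46 + 43) = -5*(-6)*(-3) = 30*(-3) = -90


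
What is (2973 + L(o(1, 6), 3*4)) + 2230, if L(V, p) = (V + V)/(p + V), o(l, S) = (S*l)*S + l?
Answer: 255021/49 ≈ 5204.5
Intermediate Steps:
o(l, S) = l + l*S² (o(l, S) = l*S² + l = l + l*S²)
L(V, p) = 2*V/(V + p) (L(V, p) = (2*V)/(V + p) = 2*V/(V + p))
(2973 + L(o(1, 6), 3*4)) + 2230 = (2973 + 2*(1*(1 + 6²))/(1*(1 + 6²) + 3*4)) + 2230 = (2973 + 2*(1*(1 + 36))/(1*(1 + 36) + 12)) + 2230 = (2973 + 2*(1*37)/(1*37 + 12)) + 2230 = (2973 + 2*37/(37 + 12)) + 2230 = (2973 + 2*37/49) + 2230 = (2973 + 2*37*(1/49)) + 2230 = (2973 + 74/49) + 2230 = 145751/49 + 2230 = 255021/49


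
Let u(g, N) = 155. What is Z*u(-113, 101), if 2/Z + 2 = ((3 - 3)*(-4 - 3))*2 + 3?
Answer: 310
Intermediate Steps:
Z = 2 (Z = 2/(-2 + (((3 - 3)*(-4 - 3))*2 + 3)) = 2/(-2 + ((0*(-7))*2 + 3)) = 2/(-2 + (0*2 + 3)) = 2/(-2 + (0 + 3)) = 2/(-2 + 3) = 2/1 = 2*1 = 2)
Z*u(-113, 101) = 2*155 = 310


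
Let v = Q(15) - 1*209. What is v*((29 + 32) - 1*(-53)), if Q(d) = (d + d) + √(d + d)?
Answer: -20406 + 114*√30 ≈ -19782.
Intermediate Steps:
Q(d) = 2*d + √2*√d (Q(d) = 2*d + √(2*d) = 2*d + √2*√d)
v = -179 + √30 (v = (2*15 + √2*√15) - 1*209 = (30 + √30) - 209 = -179 + √30 ≈ -173.52)
v*((29 + 32) - 1*(-53)) = (-179 + √30)*((29 + 32) - 1*(-53)) = (-179 + √30)*(61 + 53) = (-179 + √30)*114 = -20406 + 114*√30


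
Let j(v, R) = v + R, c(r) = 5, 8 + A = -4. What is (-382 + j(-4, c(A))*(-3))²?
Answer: 148225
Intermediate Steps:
A = -12 (A = -8 - 4 = -12)
j(v, R) = R + v
(-382 + j(-4, c(A))*(-3))² = (-382 + (5 - 4)*(-3))² = (-382 + 1*(-3))² = (-382 - 3)² = (-385)² = 148225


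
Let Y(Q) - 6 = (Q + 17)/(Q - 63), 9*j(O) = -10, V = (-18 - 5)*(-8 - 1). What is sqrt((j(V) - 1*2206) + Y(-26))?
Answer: I*sqrt(156907801)/267 ≈ 46.915*I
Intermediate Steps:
V = 207 (V = -23*(-9) = 207)
j(O) = -10/9 (j(O) = (1/9)*(-10) = -10/9)
Y(Q) = 6 + (17 + Q)/(-63 + Q) (Y(Q) = 6 + (Q + 17)/(Q - 63) = 6 + (17 + Q)/(-63 + Q))
sqrt((j(V) - 1*2206) + Y(-26)) = sqrt((-10/9 - 1*2206) + (-361 + 7*(-26))/(-63 - 26)) = sqrt((-10/9 - 2206) + (-361 - 182)/(-89)) = sqrt(-19864/9 - 1/89*(-543)) = sqrt(-19864/9 + 543/89) = sqrt(-1763009/801) = I*sqrt(156907801)/267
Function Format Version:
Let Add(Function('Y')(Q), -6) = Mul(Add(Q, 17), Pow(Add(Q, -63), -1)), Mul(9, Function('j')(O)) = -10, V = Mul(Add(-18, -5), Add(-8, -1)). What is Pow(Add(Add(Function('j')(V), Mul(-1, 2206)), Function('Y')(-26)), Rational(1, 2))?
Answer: Mul(Rational(1, 267), I, Pow(156907801, Rational(1, 2))) ≈ Mul(46.915, I)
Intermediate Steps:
V = 207 (V = Mul(-23, -9) = 207)
Function('j')(O) = Rational(-10, 9) (Function('j')(O) = Mul(Rational(1, 9), -10) = Rational(-10, 9))
Function('Y')(Q) = Add(6, Mul(Pow(Add(-63, Q), -1), Add(17, Q))) (Function('Y')(Q) = Add(6, Mul(Add(Q, 17), Pow(Add(Q, -63), -1))) = Add(6, Mul(Add(17, Q), Pow(Add(-63, Q), -1))) = Add(6, Mul(Pow(Add(-63, Q), -1), Add(17, Q))))
Pow(Add(Add(Function('j')(V), Mul(-1, 2206)), Function('Y')(-26)), Rational(1, 2)) = Pow(Add(Add(Rational(-10, 9), Mul(-1, 2206)), Mul(Pow(Add(-63, -26), -1), Add(-361, Mul(7, -26)))), Rational(1, 2)) = Pow(Add(Add(Rational(-10, 9), -2206), Mul(Pow(-89, -1), Add(-361, -182))), Rational(1, 2)) = Pow(Add(Rational(-19864, 9), Mul(Rational(-1, 89), -543)), Rational(1, 2)) = Pow(Add(Rational(-19864, 9), Rational(543, 89)), Rational(1, 2)) = Pow(Rational(-1763009, 801), Rational(1, 2)) = Mul(Rational(1, 267), I, Pow(156907801, Rational(1, 2)))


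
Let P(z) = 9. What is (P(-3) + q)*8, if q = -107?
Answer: -784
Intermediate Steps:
(P(-3) + q)*8 = (9 - 107)*8 = -98*8 = -784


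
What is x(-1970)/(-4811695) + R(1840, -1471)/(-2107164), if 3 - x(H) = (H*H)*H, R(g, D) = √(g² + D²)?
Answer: -7645373003/4811695 - √5549441/2107164 ≈ -1588.9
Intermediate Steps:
R(g, D) = √(D² + g²)
x(H) = 3 - H³ (x(H) = 3 - H*H*H = 3 - H²*H = 3 - H³)
x(-1970)/(-4811695) + R(1840, -1471)/(-2107164) = (3 - 1*(-1970)³)/(-4811695) + √((-1471)² + 1840²)/(-2107164) = (3 - 1*(-7645373000))*(-1/4811695) + √(2163841 + 3385600)*(-1/2107164) = (3 + 7645373000)*(-1/4811695) + √5549441*(-1/2107164) = 7645373003*(-1/4811695) - √5549441/2107164 = -7645373003/4811695 - √5549441/2107164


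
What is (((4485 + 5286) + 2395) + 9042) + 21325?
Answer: 42533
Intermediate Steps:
(((4485 + 5286) + 2395) + 9042) + 21325 = ((9771 + 2395) + 9042) + 21325 = (12166 + 9042) + 21325 = 21208 + 21325 = 42533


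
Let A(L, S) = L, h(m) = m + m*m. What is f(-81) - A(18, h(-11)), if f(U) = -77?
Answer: -95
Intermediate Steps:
h(m) = m + m²
f(-81) - A(18, h(-11)) = -77 - 1*18 = -77 - 18 = -95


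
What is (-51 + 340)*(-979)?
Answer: -282931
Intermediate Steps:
(-51 + 340)*(-979) = 289*(-979) = -282931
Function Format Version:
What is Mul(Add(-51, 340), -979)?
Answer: -282931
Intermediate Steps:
Mul(Add(-51, 340), -979) = Mul(289, -979) = -282931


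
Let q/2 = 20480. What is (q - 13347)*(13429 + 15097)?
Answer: 787688438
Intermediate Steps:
q = 40960 (q = 2*20480 = 40960)
(q - 13347)*(13429 + 15097) = (40960 - 13347)*(13429 + 15097) = 27613*28526 = 787688438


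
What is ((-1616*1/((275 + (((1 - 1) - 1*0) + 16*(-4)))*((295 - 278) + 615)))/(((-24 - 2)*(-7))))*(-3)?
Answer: 303/1516879 ≈ 0.00019975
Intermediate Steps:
((-1616*1/((275 + (((1 - 1) - 1*0) + 16*(-4)))*((295 - 278) + 615)))/(((-24 - 2)*(-7))))*(-3) = ((-1616*1/((17 + 615)*(275 + ((0 + 0) - 64))))/((-26*(-7))))*(-3) = (-1616*1/(632*(275 + (0 - 64)))/182)*(-3) = (-1616*1/(632*(275 - 64))*(1/182))*(-3) = (-1616/(632*211)*(1/182))*(-3) = (-1616/133352*(1/182))*(-3) = (-1616*1/133352*(1/182))*(-3) = -202/16669*1/182*(-3) = -101/1516879*(-3) = 303/1516879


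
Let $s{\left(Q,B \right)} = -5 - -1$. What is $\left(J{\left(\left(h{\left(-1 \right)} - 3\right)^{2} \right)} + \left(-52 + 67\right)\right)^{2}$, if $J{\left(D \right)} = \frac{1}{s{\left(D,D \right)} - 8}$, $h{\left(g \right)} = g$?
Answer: $\frac{32041}{144} \approx 222.51$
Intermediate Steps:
$s{\left(Q,B \right)} = -4$ ($s{\left(Q,B \right)} = -5 + 1 = -4$)
$J{\left(D \right)} = - \frac{1}{12}$ ($J{\left(D \right)} = \frac{1}{-4 - 8} = \frac{1}{-12} = - \frac{1}{12}$)
$\left(J{\left(\left(h{\left(-1 \right)} - 3\right)^{2} \right)} + \left(-52 + 67\right)\right)^{2} = \left(- \frac{1}{12} + \left(-52 + 67\right)\right)^{2} = \left(- \frac{1}{12} + 15\right)^{2} = \left(\frac{179}{12}\right)^{2} = \frac{32041}{144}$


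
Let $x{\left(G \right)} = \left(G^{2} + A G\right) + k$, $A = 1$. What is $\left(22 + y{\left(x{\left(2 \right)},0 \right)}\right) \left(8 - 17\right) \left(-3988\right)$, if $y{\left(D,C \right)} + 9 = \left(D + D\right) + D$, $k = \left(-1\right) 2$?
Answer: $897300$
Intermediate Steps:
$k = -2$
$x{\left(G \right)} = -2 + G + G^{2}$ ($x{\left(G \right)} = \left(G^{2} + 1 G\right) - 2 = \left(G^{2} + G\right) - 2 = \left(G + G^{2}\right) - 2 = -2 + G + G^{2}$)
$y{\left(D,C \right)} = -9 + 3 D$ ($y{\left(D,C \right)} = -9 + \left(\left(D + D\right) + D\right) = -9 + \left(2 D + D\right) = -9 + 3 D$)
$\left(22 + y{\left(x{\left(2 \right)},0 \right)}\right) \left(8 - 17\right) \left(-3988\right) = \left(22 - \left(9 - 3 \left(-2 + 2 + 2^{2}\right)\right)\right) \left(8 - 17\right) \left(-3988\right) = \left(22 - \left(9 - 3 \left(-2 + 2 + 4\right)\right)\right) \left(-9\right) \left(-3988\right) = \left(22 + \left(-9 + 3 \cdot 4\right)\right) \left(-9\right) \left(-3988\right) = \left(22 + \left(-9 + 12\right)\right) \left(-9\right) \left(-3988\right) = \left(22 + 3\right) \left(-9\right) \left(-3988\right) = 25 \left(-9\right) \left(-3988\right) = \left(-225\right) \left(-3988\right) = 897300$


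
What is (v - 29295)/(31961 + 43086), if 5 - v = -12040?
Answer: -17250/75047 ≈ -0.22986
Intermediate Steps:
v = 12045 (v = 5 - 1*(-12040) = 5 + 12040 = 12045)
(v - 29295)/(31961 + 43086) = (12045 - 29295)/(31961 + 43086) = -17250/75047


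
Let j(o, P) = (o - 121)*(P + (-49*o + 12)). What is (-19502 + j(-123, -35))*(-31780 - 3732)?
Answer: 52716782736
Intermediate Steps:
j(o, P) = (-121 + o)*(12 + P - 49*o) (j(o, P) = (-121 + o)*(P + (12 - 49*o)) = (-121 + o)*(12 + P - 49*o))
(-19502 + j(-123, -35))*(-31780 - 3732) = (-19502 + (-1452 - 121*(-35) - 49*(-123)² + 5941*(-123) - 35*(-123)))*(-31780 - 3732) = (-19502 + (-1452 + 4235 - 49*15129 - 730743 + 4305))*(-35512) = (-19502 + (-1452 + 4235 - 741321 - 730743 + 4305))*(-35512) = (-19502 - 1464976)*(-35512) = -1484478*(-35512) = 52716782736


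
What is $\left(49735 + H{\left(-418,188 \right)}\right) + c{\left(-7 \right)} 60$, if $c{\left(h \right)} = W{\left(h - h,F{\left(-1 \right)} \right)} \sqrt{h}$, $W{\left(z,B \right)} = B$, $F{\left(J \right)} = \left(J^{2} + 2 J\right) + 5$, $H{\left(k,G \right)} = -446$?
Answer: $49289 + 240 i \sqrt{7} \approx 49289.0 + 634.98 i$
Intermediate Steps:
$F{\left(J \right)} = 5 + J^{2} + 2 J$
$c{\left(h \right)} = 4 \sqrt{h}$ ($c{\left(h \right)} = \left(5 + \left(-1\right)^{2} + 2 \left(-1\right)\right) \sqrt{h} = \left(5 + 1 - 2\right) \sqrt{h} = 4 \sqrt{h}$)
$\left(49735 + H{\left(-418,188 \right)}\right) + c{\left(-7 \right)} 60 = \left(49735 - 446\right) + 4 \sqrt{-7} \cdot 60 = 49289 + 4 i \sqrt{7} \cdot 60 = 49289 + 240 i \sqrt{7}$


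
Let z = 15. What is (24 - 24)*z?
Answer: 0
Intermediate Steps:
(24 - 24)*z = (24 - 24)*15 = 0*15 = 0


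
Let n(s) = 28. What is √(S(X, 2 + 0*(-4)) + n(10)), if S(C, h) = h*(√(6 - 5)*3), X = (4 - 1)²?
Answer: √34 ≈ 5.8309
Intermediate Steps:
X = 9 (X = 3² = 9)
S(C, h) = 3*h (S(C, h) = h*(√1*3) = h*(1*3) = h*3 = 3*h)
√(S(X, 2 + 0*(-4)) + n(10)) = √(3*(2 + 0*(-4)) + 28) = √(3*(2 + 0) + 28) = √(3*2 + 28) = √(6 + 28) = √34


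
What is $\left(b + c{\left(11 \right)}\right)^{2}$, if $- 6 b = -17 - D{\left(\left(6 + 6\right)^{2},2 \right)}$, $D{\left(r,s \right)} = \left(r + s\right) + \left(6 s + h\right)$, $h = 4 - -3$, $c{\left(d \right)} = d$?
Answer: $\frac{15376}{9} \approx 1708.4$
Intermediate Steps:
$h = 7$ ($h = 4 + 3 = 7$)
$D{\left(r,s \right)} = 7 + r + 7 s$ ($D{\left(r,s \right)} = \left(r + s\right) + \left(6 s + 7\right) = \left(r + s\right) + \left(7 + 6 s\right) = 7 + r + 7 s$)
$b = \frac{91}{3}$ ($b = - \frac{-17 - \left(7 + \left(6 + 6\right)^{2} + 7 \cdot 2\right)}{6} = - \frac{-17 - \left(7 + 12^{2} + 14\right)}{6} = - \frac{-17 - \left(7 + 144 + 14\right)}{6} = - \frac{-17 - 165}{6} = \left(- \frac{1}{6}\right) \left(-182\right) = \frac{91}{3} \approx 30.333$)
$\left(b + c{\left(11 \right)}\right)^{2} = \left(\frac{91}{3} + 11\right)^{2} = \left(\frac{124}{3}\right)^{2} = \frac{15376}{9}$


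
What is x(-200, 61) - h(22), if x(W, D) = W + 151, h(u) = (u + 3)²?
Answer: -674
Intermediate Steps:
h(u) = (3 + u)²
x(W, D) = 151 + W
x(-200, 61) - h(22) = (151 - 200) - (3 + 22)² = -49 - 1*25² = -49 - 1*625 = -49 - 625 = -674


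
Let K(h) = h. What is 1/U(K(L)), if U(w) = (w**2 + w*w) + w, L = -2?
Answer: 1/6 ≈ 0.16667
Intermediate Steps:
U(w) = w + 2*w**2 (U(w) = (w**2 + w**2) + w = 2*w**2 + w = w + 2*w**2)
1/U(K(L)) = 1/(-2*(1 + 2*(-2))) = 1/(-2*(1 - 4)) = 1/(-2*(-3)) = 1/6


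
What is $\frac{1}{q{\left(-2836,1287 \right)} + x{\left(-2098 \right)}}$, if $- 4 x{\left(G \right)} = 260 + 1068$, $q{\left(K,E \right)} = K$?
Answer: $- \frac{1}{3168} \approx -0.00031566$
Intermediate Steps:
$x{\left(G \right)} = -332$ ($x{\left(G \right)} = - \frac{260 + 1068}{4} = \left(- \frac{1}{4}\right) 1328 = -332$)
$\frac{1}{q{\left(-2836,1287 \right)} + x{\left(-2098 \right)}} = \frac{1}{-2836 - 332} = \frac{1}{-3168} = - \frac{1}{3168}$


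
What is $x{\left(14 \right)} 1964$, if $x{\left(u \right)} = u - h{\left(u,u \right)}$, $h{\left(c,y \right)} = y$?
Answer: $0$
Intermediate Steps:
$x{\left(u \right)} = 0$ ($x{\left(u \right)} = u - u = 0$)
$x{\left(14 \right)} 1964 = 0 \cdot 1964 = 0$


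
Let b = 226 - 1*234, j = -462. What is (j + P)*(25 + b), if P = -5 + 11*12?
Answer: -5695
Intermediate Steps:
P = 127 (P = -5 + 132 = 127)
b = -8 (b = 226 - 234 = -8)
(j + P)*(25 + b) = (-462 + 127)*(25 - 8) = -335*17 = -5695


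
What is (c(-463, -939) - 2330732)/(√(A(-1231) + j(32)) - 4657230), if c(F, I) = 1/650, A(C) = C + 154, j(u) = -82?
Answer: 705559074037677/1409836432813835 + 1514975799*I*√1159/14098364328138350 ≈ 0.50045 + 3.6583e-6*I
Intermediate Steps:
A(C) = 154 + C
c(F, I) = 1/650
(c(-463, -939) - 2330732)/(√(A(-1231) + j(32)) - 4657230) = (1/650 - 2330732)/(√((154 - 1231) - 82) - 4657230) = -1514975799/(650*(√(-1077 - 82) - 4657230)) = -1514975799/(650*(√(-1159) - 4657230)) = -1514975799/(650*(I*√1159 - 4657230)) = -1514975799/(650*(-4657230 + I*√1159))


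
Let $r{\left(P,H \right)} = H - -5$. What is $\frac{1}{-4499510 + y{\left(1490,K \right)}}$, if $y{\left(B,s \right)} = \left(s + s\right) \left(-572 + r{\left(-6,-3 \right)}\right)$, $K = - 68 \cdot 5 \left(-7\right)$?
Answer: $- \frac{1}{7212710} \approx -1.3864 \cdot 10^{-7}$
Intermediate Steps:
$K = 2380$ ($K = \left(-68\right) \left(-35\right) = 2380$)
$r{\left(P,H \right)} = 5 + H$ ($r{\left(P,H \right)} = H + 5 = 5 + H$)
$y{\left(B,s \right)} = - 1140 s$ ($y{\left(B,s \right)} = \left(s + s\right) \left(-572 + \left(5 - 3\right)\right) = 2 s \left(-572 + 2\right) = 2 s \left(-570\right) = - 1140 s$)
$\frac{1}{-4499510 + y{\left(1490,K \right)}} = \frac{1}{-4499510 - 2713200} = \frac{1}{-7212710} = - \frac{1}{7212710}$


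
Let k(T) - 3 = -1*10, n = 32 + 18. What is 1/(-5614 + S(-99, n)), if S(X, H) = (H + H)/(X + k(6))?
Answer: -53/297592 ≈ -0.00017810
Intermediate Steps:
n = 50
k(T) = -7 (k(T) = 3 - 1*10 = 3 - 10 = -7)
S(X, H) = 2*H/(-7 + X) (S(X, H) = (H + H)/(X - 7) = (2*H)/(-7 + X) = 2*H/(-7 + X))
1/(-5614 + S(-99, n)) = 1/(-5614 + 2*50/(-7 - 99)) = 1/(-5614 + 2*50/(-106)) = 1/(-5614 + 2*50*(-1/106)) = 1/(-5614 - 50/53) = 1/(-297592/53) = -53/297592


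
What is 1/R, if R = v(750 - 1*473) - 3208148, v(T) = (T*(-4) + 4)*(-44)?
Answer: -1/3159572 ≈ -3.1650e-7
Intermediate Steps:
v(T) = -176 + 176*T (v(T) = (-4*T + 4)*(-44) = (4 - 4*T)*(-44) = -176 + 176*T)
R = -3159572 (R = (-176 + 176*(750 - 1*473)) - 3208148 = (-176 + 176*(750 - 473)) - 3208148 = (-176 + 176*277) - 3208148 = (-176 + 48752) - 3208148 = 48576 - 3208148 = -3159572)
1/R = 1/(-3159572) = -1/3159572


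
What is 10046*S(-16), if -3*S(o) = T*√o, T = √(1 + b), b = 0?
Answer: -40184*I/3 ≈ -13395.0*I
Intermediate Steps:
T = 1 (T = √(1 + 0) = √1 = 1)
S(o) = -√o/3
10046*S(-16) = 10046*(-4*I/3) = -40184*I/3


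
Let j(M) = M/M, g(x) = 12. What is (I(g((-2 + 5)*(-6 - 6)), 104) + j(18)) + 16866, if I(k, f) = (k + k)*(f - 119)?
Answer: 16507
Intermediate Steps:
I(k, f) = 2*k*(-119 + f) (I(k, f) = (2*k)*(-119 + f) = 2*k*(-119 + f))
j(M) = 1
(I(g((-2 + 5)*(-6 - 6)), 104) + j(18)) + 16866 = (2*12*(-119 + 104) + 1) + 16866 = (2*12*(-15) + 1) + 16866 = (-360 + 1) + 16866 = -359 + 16866 = 16507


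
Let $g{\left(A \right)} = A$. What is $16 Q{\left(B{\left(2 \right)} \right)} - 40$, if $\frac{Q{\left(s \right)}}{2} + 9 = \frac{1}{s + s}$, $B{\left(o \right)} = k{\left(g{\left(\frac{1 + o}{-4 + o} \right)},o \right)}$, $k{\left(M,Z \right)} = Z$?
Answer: $-320$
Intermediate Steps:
$B{\left(o \right)} = o$
$Q{\left(s \right)} = -18 + \frac{1}{s}$ ($Q{\left(s \right)} = -18 + \frac{2}{s + s} = -18 + \frac{2}{2 s} = -18 + 2 \frac{1}{2 s} = -18 + \frac{1}{s}$)
$16 Q{\left(B{\left(2 \right)} \right)} - 40 = 16 \left(-18 + \frac{1}{2}\right) - 40 = 16 \left(- \frac{35}{2}\right) - 40 = -280 - 40 = -320$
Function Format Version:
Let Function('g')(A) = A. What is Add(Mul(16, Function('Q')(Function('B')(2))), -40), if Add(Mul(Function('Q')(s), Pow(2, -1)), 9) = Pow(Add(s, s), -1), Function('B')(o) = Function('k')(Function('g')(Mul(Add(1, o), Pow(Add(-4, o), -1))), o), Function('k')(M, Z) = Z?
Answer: -320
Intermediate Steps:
Function('B')(o) = o
Function('Q')(s) = Add(-18, Pow(s, -1)) (Function('Q')(s) = Add(-18, Mul(2, Pow(Add(s, s), -1))) = Add(-18, Mul(2, Pow(Mul(2, s), -1))) = Add(-18, Mul(2, Mul(Rational(1, 2), Pow(s, -1)))) = Add(-18, Pow(s, -1)))
Add(Mul(16, Function('Q')(Function('B')(2))), -40) = Add(Mul(16, Add(-18, Pow(2, -1))), -40) = Add(Mul(16, Add(-18, Rational(1, 2))), -40) = Add(Mul(16, Rational(-35, 2)), -40) = Add(-280, -40) = -320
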